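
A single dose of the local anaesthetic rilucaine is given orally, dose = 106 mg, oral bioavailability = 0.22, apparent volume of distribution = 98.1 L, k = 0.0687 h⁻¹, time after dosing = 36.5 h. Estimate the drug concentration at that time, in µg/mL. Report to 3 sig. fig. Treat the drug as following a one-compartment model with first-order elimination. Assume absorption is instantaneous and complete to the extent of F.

0.0194 µg/mL

Amount reaching circulation = F × Dose = 0.22 × 106.0 = 23.32 mg
C₀ = F·Dose / Vd = 23.32 / 98.1 = 0.2377 mg/L
C = C₀ · e^(−k·t) = 0.2377 × e^(−0.06870 × 36.5)
  = 0.2377 × 0.08147 = 0.01937 mg/L
(0.01937 mg/L = 0.01937 µg/mL)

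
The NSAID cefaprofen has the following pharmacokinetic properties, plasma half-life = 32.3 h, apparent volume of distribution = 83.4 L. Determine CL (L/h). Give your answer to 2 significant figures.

1.8 L/h

k = ln2 / t½ = 0.693147 / 32.3 = 0.02146 h⁻¹
CL = k × Vd = 0.02146 × 83.4 = 1.790 L/h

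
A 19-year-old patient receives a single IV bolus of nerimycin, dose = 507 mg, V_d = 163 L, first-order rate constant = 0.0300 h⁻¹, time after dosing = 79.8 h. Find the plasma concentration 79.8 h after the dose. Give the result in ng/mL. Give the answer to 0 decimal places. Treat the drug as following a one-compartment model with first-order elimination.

C₀ = Dose / Vd = 507.0 / 163 = 3.110 mg/L
C = C₀ · e^(−k·t) = 3.110 × e^(−0.03000 × 79.8)
  = 3.110 × 0.09126 = 0.2838 mg/L
Convert: 0.2838 mg/L × 1000 = 283.8 ng/mL

284 ng/mL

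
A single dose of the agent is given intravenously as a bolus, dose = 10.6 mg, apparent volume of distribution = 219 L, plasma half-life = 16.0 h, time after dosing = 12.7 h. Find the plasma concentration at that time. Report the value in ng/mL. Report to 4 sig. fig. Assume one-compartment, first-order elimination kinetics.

C₀ = Dose / Vd = 10.60 / 219 = 0.04840 mg/L
k = ln2 / t½ = 0.693147 / 16.0 = 0.04332 h⁻¹
C = C₀ · e^(−k·t) = 0.04840 × e^(−0.04332 × 12.7)
  = 0.04840 × 0.5769 = 0.02792 mg/L
Convert: 0.02792 mg/L × 1000 = 27.92 ng/mL

27.92 ng/mL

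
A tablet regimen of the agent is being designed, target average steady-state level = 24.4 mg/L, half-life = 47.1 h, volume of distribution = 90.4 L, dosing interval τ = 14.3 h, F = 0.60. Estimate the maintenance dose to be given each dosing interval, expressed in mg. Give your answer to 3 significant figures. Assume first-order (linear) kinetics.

774 mg

k = ln2 / t½ = 0.693147 / 47.1 = 0.01472 h⁻¹
CL = k × Vd = 0.01472 × 90.4 = 1.331 L/h
At steady state, F × (Dose/τ) = Css × CL.
Dose = Css × CL × τ / F = 24.4 × 1.331 × 14.3 / 0.60 = 774.0 mg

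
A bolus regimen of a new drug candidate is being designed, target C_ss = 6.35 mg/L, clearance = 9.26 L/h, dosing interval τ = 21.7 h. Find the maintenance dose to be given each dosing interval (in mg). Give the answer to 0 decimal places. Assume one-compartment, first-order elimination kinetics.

At steady state, Dose/τ = Css × CL.
Dose = Css × CL × τ = 6.35 × 9.260 × 21.7 = 1276 mg

1276 mg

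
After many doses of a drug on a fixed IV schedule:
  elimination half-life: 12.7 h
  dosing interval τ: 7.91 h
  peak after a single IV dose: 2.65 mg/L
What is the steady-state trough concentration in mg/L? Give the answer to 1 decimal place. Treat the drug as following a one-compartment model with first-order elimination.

4.9 mg/L

k = ln2 / t½ = 0.693147 / 12.7 = 0.05458 h⁻¹
e^(−kτ) = e^(−0.05458 × 7.91) = 0.6494
Accumulation ratio R = 1 / (1 − e^(−kτ)) = 1 / (1 − 0.6494) = 2.852
Steady-state trough = C₀ × R × e^(−kτ) = 2.65 × 2.852 × 0.6494 = 4.908 mg/L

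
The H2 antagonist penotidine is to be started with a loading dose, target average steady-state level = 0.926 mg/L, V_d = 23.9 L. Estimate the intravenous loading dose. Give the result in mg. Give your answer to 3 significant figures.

22.1 mg

LD = Css × Vd = 0.926 × 23.9 = 22.13 mg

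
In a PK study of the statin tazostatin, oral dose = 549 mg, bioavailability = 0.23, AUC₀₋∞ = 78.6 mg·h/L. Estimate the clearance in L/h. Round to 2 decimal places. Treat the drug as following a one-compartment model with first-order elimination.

1.61 L/h

CL = F·Dose / AUC = 0.23 × 549 / 78.6 = 1.606 L/h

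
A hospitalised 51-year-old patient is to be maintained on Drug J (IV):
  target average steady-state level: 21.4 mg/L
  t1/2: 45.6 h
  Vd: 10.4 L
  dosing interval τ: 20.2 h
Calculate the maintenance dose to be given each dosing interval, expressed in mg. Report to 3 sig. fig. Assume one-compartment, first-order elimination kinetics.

68.3 mg

k = ln2 / t½ = 0.693147 / 45.6 = 0.01520 h⁻¹
CL = k × Vd = 0.01520 × 10.4 = 0.1581 L/h
At steady state, Dose/τ = Css × CL.
Dose = Css × CL × τ = 21.4 × 0.1581 × 20.2 = 68.34 mg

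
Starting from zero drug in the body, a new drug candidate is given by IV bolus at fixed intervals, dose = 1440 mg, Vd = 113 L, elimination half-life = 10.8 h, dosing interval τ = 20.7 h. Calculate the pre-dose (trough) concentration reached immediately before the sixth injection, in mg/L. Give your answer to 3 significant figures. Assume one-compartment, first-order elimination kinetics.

C₀ per dose = Dose / Vd = 1440 / 113 = 12.74 mg/L
k = ln2 / t½ = 0.693147 / 10.8 = 0.06418 h⁻¹
Fraction remaining after one interval: r = e^(−kτ) = e^(−0.06418 × 20.7) = 0.2649
Before dose 6, 5 doses have been given (aged 1τ, 2τ, 3τ, 4τ, 5τ).
C_trough = C₀ × (r + r² + … + r^5) = C₀ × r(1−r^5)/(1−r)
        = 12.74 × 0.2649 × (1 − 0.001304) / (1 − 0.2649) = 4.585 mg/L

4.59 mg/L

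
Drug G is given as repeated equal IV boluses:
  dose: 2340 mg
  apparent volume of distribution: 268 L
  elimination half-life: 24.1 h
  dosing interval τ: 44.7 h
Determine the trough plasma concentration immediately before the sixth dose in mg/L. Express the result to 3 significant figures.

C₀ per dose = Dose / Vd = 2340 / 268 = 8.731 mg/L
k = ln2 / t½ = 0.693147 / 24.1 = 0.02876 h⁻¹
Fraction remaining after one interval: r = e^(−kτ) = e^(−0.02876 × 44.7) = 0.2765
Before dose 6, 5 doses have been given (aged 1τ, 2τ, 3τ, 4τ, 5τ).
C_trough = C₀ × (r + r² + … + r^5) = C₀ × r(1−r^5)/(1−r)
        = 8.731 × 0.2765 × (1 − 0.001616) / (1 − 0.2765) = 3.331 mg/L

3.33 mg/L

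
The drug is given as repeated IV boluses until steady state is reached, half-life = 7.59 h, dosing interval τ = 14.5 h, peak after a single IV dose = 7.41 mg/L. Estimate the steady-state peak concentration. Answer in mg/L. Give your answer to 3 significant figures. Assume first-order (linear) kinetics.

k = ln2 / t½ = 0.693147 / 7.59 = 0.09132 h⁻¹
e^(−kτ) = e^(−0.09132 × 14.5) = 0.2660
Accumulation ratio R = 1 / (1 − e^(−kτ)) = 1 / (1 − 0.2660) = 1.362
Steady-state peak = C₀ × R = 7.41 × 1.362 = 10.09 mg/L

10.1 mg/L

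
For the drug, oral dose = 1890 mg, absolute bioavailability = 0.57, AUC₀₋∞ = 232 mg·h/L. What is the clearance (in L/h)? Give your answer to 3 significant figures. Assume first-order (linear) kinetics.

CL = F·Dose / AUC = 0.57 × 1890 / 232 = 4.644 L/h

4.64 L/h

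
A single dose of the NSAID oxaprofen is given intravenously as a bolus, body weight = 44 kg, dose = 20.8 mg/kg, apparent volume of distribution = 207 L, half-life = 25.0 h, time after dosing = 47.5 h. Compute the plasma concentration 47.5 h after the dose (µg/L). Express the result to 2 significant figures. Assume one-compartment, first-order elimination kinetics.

Total dose = 20.8 × 44 = 915.2 mg
C₀ = Dose / Vd = 915.2 / 207 = 4.421 mg/L
k = ln2 / t½ = 0.693147 / 25.0 = 0.02773 h⁻¹
C = C₀ · e^(−k·t) = 4.421 × e^(−0.02773 × 47.5)
  = 4.421 × 0.2679 = 1.184 mg/L
Convert: 1.184 mg/L × 1000 = 1184 µg/L

1200 µg/L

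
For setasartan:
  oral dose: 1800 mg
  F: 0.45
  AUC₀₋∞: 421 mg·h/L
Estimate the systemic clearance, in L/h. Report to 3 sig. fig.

CL = F·Dose / AUC = 0.45 × 1800 / 421 = 1.924 L/h

1.92 L/h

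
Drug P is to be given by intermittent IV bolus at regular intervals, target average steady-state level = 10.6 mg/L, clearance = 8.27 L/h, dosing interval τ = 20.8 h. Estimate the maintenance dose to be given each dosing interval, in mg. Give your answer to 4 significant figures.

At steady state, Dose/τ = Css × CL.
Dose = Css × CL × τ = 10.6 × 8.270 × 20.8 = 1823 mg

1823 mg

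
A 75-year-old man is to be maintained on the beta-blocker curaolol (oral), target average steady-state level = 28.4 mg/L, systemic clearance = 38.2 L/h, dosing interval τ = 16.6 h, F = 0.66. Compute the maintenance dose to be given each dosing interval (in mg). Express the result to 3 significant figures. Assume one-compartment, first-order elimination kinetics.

At steady state, F × (Dose/τ) = Css × CL.
Dose = Css × CL × τ / F = 28.4 × 38.20 × 16.6 / 0.66 = 27290 mg

27300 mg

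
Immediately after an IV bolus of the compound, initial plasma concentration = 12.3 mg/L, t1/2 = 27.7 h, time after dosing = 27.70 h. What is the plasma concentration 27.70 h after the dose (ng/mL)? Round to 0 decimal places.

6150 ng/mL

k = ln2 / t½ = 0.693147 / 27.7 = 0.02502 h⁻¹
t / t½ = 27.70 / 27.7 = 1 half-lives
C = C₀ × (1/2)^1 = 12.30 × 0.5000 = 6.150 mg/L
Convert: 6.150 mg/L × 1000 = 6150 ng/mL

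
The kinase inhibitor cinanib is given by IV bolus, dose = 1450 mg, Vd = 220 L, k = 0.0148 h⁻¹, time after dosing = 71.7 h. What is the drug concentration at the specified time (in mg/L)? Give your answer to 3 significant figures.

2.28 mg/L

C₀ = Dose / Vd = 1450 / 220 = 6.591 mg/L
C = C₀ · e^(−k·t) = 6.591 × e^(−0.01480 × 71.7)
  = 6.591 × 0.3461 = 2.281 mg/L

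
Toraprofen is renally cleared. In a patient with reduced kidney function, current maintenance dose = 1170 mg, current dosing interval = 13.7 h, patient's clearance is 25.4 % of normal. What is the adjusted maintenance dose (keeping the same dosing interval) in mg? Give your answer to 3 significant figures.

297 mg

To keep the same average steady-state level, dosing rate must scale with clearance.
CL ratio = 25.4 / 100 = 0.2540
New dose (same interval) = 1170 × 0.2540 = 297.2 mg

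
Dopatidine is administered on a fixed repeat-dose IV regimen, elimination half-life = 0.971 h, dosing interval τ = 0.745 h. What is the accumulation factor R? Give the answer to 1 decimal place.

2.4

k = ln2 / t½ = 0.693147 / 0.971 = 0.7138 h⁻¹
e^(−kτ) = e^(−0.7138 × 0.745) = 0.5876
Accumulation ratio R = 1 / (1 − e^(−kτ)) = 1 / (1 − 0.5876) = 2.425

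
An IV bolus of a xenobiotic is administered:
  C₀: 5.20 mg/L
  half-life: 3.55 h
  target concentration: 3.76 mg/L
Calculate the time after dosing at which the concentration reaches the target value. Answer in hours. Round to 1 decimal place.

1.7 h

k = ln2 / t½ = 0.693147 / 3.55 = 0.1953 h⁻¹
t = ln(C₀ / C) / k = ln(5.200 / 3.76) / 0.1953
  = ln(1.383) / 0.1953 = 0.3243 / 0.1953 = 1.661 h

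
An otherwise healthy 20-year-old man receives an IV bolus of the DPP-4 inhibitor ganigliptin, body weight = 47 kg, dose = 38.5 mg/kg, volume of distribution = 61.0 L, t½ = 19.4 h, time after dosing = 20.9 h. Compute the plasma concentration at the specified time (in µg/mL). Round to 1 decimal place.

Total dose = 38.5 × 47 = 1810 mg
C₀ = Dose / Vd = 1810 / 61.0 = 29.67 mg/L
k = ln2 / t½ = 0.693147 / 19.4 = 0.03573 h⁻¹
C = C₀ · e^(−k·t) = 29.67 × e^(−0.03573 × 20.9)
  = 29.67 × 0.4739 = 14.06 mg/L
(14.06 mg/L = 14.06 µg/mL)

14.1 µg/mL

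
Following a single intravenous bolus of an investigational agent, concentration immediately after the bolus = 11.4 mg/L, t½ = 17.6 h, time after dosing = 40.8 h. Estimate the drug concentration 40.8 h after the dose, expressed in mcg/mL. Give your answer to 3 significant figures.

2.29 mcg/mL

k = ln2 / t½ = 0.693147 / 17.6 = 0.03938 h⁻¹
C = C₀ · e^(−k·t) = 11.40 × e^(−0.03938 × 40.8)
  = 11.40 × 0.2005 = 2.286 mg/L
(2.286 mg/L = 2.286 mcg/mL)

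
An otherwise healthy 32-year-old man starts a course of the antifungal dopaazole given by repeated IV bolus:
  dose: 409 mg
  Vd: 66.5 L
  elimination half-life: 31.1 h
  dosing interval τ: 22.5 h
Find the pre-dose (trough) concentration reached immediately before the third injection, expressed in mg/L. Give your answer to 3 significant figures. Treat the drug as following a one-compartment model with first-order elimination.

5.98 mg/L

C₀ per dose = Dose / Vd = 409 / 66.5 = 6.150 mg/L
k = ln2 / t½ = 0.693147 / 31.1 = 0.02229 h⁻¹
Fraction remaining after one interval: r = e^(−kτ) = e^(−0.02229 × 22.5) = 0.6056
Before dose 3, 2 doses have been given (aged 1τ, 2τ).
C_trough = C₀ × (r + r²) = 6.150 × (0.6056 + 0.3668) = 5.980 mg/L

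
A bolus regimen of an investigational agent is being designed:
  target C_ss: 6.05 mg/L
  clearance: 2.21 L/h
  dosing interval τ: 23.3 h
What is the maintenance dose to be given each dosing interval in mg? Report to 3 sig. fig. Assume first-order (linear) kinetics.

At steady state, Dose/τ = Css × CL.
Dose = Css × CL × τ = 6.05 × 2.210 × 23.3 = 311.5 mg

312 mg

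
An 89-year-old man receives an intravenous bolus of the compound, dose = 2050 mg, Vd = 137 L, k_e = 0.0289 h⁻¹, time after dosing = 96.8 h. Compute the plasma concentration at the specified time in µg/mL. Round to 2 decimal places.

C₀ = Dose / Vd = 2050 / 137 = 14.96 mg/L
C = C₀ · e^(−k·t) = 14.96 × e^(−0.02890 × 96.8)
  = 14.96 × 0.06096 = 0.9120 mg/L
(0.9120 mg/L = 0.9120 µg/mL)

0.91 µg/mL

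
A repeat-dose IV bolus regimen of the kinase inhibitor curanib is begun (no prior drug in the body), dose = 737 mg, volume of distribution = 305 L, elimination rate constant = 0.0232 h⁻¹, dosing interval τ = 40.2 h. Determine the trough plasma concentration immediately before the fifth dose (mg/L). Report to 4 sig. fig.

1.530 mg/L

C₀ per dose = Dose / Vd = 737 / 305 = 2.416 mg/L
Fraction remaining after one interval: r = e^(−kτ) = e^(−0.02320 × 40.2) = 0.3935
Before dose 5, 4 doses have been given (aged 1τ, 2τ, 3τ, 4τ).
C_trough = C₀ × (r + r² + … + r^4) = C₀ × r(1−r^4)/(1−r)
        = 2.416 × 0.3935 × (1 − 0.02398) / (1 − 0.3935) = 1.530 mg/L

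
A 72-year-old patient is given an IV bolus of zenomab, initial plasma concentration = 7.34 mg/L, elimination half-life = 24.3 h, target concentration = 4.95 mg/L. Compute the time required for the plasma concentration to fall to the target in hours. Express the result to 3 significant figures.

13.8 h

k = ln2 / t½ = 0.693147 / 24.3 = 0.02852 h⁻¹
t = ln(C₀ / C) / k = ln(7.340 / 4.95) / 0.02852
  = ln(1.483) / 0.02852 = 0.3941 / 0.02852 = 13.82 h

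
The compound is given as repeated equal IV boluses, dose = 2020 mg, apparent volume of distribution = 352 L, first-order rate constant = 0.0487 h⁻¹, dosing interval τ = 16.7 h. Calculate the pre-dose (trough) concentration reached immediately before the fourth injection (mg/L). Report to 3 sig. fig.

4.17 mg/L

C₀ per dose = Dose / Vd = 2020 / 352 = 5.739 mg/L
Fraction remaining after one interval: r = e^(−kτ) = e^(−0.04870 × 16.7) = 0.4434
Before dose 4, 3 doses have been given (aged 1τ, 2τ, 3τ).
C_trough = C₀ × (r + r² + … + r^3) = C₀ × r(1−r^3)/(1−r)
        = 5.739 × 0.4434 × (1 − 0.08717) / (1 − 0.4434) = 4.173 mg/L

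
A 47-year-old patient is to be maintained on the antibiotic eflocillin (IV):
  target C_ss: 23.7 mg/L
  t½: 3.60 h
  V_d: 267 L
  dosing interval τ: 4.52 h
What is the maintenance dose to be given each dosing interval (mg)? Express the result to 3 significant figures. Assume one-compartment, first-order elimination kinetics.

k = ln2 / t½ = 0.693147 / 3.60 = 0.1925 h⁻¹
CL = k × Vd = 0.1925 × 267 = 51.40 L/h
At steady state, Dose/τ = Css × CL.
Dose = Css × CL × τ = 23.7 × 51.40 × 4.52 = 5506 mg

5510 mg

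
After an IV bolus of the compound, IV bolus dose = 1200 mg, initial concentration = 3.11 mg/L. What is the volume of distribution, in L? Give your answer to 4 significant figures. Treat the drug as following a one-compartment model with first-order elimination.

385.9 L

Vd = Dose / C₀ = 1200 / 3.11 = 385.9 L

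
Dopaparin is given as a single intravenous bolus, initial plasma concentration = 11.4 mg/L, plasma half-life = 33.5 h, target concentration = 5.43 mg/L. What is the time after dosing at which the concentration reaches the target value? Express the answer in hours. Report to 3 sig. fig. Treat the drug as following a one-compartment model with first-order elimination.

35.8 h

k = ln2 / t½ = 0.693147 / 33.5 = 0.02069 h⁻¹
t = ln(C₀ / C) / k = ln(11.40 / 5.43) / 0.02069
  = ln(2.099) / 0.02069 = 0.7415 / 0.02069 = 35.84 h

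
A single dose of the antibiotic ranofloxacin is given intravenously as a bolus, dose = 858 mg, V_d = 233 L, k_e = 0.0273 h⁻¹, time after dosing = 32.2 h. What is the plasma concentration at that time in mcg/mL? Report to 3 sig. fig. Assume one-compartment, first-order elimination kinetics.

1.53 mcg/mL

C₀ = Dose / Vd = 858.0 / 233 = 3.682 mg/L
C = C₀ · e^(−k·t) = 3.682 × e^(−0.02730 × 32.2)
  = 3.682 × 0.4152 = 1.529 mg/L
(1.529 mg/L = 1.529 mcg/mL)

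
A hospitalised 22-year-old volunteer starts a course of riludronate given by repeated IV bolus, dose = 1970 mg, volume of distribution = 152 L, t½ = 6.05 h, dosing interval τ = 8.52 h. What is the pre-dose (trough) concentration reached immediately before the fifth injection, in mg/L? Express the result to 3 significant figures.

7.68 mg/L

C₀ per dose = Dose / Vd = 1970 / 152 = 12.96 mg/L
k = ln2 / t½ = 0.693147 / 6.05 = 0.1146 h⁻¹
Fraction remaining after one interval: r = e^(−kτ) = e^(−0.1146 × 8.52) = 0.3767
Before dose 5, 4 doses have been given (aged 1τ, 2τ, 3τ, 4τ).
C_trough = C₀ × (r + r² + … + r^4) = C₀ × r(1−r^4)/(1−r)
        = 12.96 × 0.3767 × (1 − 0.02014) / (1 − 0.3767) = 7.675 mg/L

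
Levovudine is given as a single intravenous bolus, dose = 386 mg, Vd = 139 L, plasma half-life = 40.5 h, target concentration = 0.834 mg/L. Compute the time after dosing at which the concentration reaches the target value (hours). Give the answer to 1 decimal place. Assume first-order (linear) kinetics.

C₀ = Dose / Vd = 386.0 / 139 = 2.777 mg/L
k = ln2 / t½ = 0.693147 / 40.5 = 0.01711 h⁻¹
t = ln(C₀ / C) / k = ln(2.777 / 0.834) / 0.01711
  = ln(3.330) / 0.01711 = 1.203 / 0.01711 = 70.31 h

70.3 h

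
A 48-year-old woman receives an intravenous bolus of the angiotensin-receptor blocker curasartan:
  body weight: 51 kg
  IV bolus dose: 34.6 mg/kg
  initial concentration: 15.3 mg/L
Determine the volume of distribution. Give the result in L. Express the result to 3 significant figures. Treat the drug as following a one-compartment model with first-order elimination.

115 L

Dose = 34.6 × 51 = 1765 mg
Vd = Dose / C₀ = 1765 / 15.3 = 115.4 L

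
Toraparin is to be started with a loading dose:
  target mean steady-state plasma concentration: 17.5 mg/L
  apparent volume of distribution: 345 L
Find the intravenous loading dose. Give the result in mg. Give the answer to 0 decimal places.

6038 mg

LD = Css × Vd = 17.5 × 345 = 6038 mg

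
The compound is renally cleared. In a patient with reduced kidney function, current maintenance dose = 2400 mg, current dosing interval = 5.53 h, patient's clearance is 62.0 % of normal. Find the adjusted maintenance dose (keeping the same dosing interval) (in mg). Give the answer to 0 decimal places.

1488 mg

To keep the same average steady-state level, dosing rate must scale with clearance.
CL ratio = 62.0 / 100 = 0.6200
New dose (same interval) = 2400 × 0.6200 = 1488 mg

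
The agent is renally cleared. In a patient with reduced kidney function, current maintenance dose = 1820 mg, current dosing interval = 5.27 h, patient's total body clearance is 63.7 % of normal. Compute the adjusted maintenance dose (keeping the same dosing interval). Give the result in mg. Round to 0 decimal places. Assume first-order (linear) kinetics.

To keep the same average steady-state level, dosing rate must scale with clearance.
CL ratio = 63.7 / 100 = 0.6370
New dose (same interval) = 1820 × 0.6370 = 1159 mg

1159 mg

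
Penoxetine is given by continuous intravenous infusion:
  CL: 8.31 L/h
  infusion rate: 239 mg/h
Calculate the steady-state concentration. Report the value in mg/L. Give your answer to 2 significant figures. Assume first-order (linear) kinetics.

29 mg/L

At steady state Css = R₀ / CL = 239 / 8.310 = 28.76 mg/L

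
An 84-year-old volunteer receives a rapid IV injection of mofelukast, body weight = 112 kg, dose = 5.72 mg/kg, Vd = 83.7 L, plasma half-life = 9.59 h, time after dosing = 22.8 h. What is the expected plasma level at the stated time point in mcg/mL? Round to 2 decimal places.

Total dose = 5.72 × 112 = 640.6 mg
C₀ = Dose / Vd = 640.6 / 83.7 = 7.654 mg/L
k = ln2 / t½ = 0.693147 / 9.59 = 0.07228 h⁻¹
C = C₀ · e^(−k·t) = 7.654 × e^(−0.07228 × 22.8)
  = 7.654 × 0.1924 = 1.473 mg/L
(1.473 mg/L = 1.473 mcg/mL)

1.47 mcg/mL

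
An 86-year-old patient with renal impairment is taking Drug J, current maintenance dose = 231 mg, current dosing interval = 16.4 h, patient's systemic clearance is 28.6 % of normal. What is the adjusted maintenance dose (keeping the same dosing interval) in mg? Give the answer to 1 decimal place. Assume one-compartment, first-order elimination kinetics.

66.1 mg

To keep the same average steady-state level, dosing rate must scale with clearance.
CL ratio = 28.6 / 100 = 0.2860
New dose (same interval) = 231 × 0.2860 = 66.07 mg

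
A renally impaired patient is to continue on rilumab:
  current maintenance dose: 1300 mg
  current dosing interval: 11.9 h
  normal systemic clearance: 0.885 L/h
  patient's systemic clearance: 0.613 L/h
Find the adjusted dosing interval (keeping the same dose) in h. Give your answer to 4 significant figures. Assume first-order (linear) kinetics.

To keep the same average steady-state level, dosing rate must scale with clearance.
CL ratio = 0.613 / 0.885 = 0.6927
New interval (same dose) = 11.9 / 0.6927 = 17.18 h

17.18 h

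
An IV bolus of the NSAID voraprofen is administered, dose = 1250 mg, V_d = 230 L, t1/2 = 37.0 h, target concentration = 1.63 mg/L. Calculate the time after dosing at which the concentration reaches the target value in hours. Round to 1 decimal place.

64.3 h

C₀ = Dose / Vd = 1250 / 230 = 5.435 mg/L
k = ln2 / t½ = 0.693147 / 37.0 = 0.01873 h⁻¹
t = ln(C₀ / C) / k = ln(5.435 / 1.63) / 0.01873
  = ln(3.334) / 0.01873 = 1.204 / 0.01873 = 64.28 h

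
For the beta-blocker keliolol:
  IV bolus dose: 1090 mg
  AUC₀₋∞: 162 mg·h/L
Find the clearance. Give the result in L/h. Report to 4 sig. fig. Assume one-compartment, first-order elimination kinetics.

6.728 L/h

CL = Dose / AUC = 1090 / 162 = 6.728 L/h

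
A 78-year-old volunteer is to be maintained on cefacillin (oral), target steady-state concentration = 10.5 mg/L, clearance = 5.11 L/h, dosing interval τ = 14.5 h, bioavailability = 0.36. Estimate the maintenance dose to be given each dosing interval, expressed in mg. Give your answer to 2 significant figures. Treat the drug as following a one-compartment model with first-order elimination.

At steady state, F × (Dose/τ) = Css × CL.
Dose = Css × CL × τ / F = 10.5 × 5.110 × 14.5 / 0.36 = 2161 mg

2200 mg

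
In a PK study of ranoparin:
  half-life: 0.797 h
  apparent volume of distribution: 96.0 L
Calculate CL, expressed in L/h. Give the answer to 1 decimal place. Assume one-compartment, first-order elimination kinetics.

83.5 L/h

k = ln2 / t½ = 0.693147 / 0.797 = 0.8697 h⁻¹
CL = k × Vd = 0.8697 × 96.0 = 83.49 L/h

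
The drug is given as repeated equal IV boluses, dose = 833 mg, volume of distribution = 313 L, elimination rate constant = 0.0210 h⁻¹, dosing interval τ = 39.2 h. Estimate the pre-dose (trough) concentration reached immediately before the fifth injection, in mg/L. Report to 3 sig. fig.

2.01 mg/L

C₀ per dose = Dose / Vd = 833 / 313 = 2.661 mg/L
Fraction remaining after one interval: r = e^(−kτ) = e^(−0.02100 × 39.2) = 0.4390
Before dose 5, 4 doses have been given (aged 1τ, 2τ, 3τ, 4τ).
C_trough = C₀ × (r + r² + … + r^4) = C₀ × r(1−r^4)/(1−r)
        = 2.661 × 0.4390 × (1 − 0.03714) / (1 − 0.4390) = 2.005 mg/L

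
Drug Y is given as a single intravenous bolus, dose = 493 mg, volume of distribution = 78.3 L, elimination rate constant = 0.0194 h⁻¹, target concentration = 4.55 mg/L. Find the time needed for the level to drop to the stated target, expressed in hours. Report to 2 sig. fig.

17 h

C₀ = Dose / Vd = 493.0 / 78.3 = 6.296 mg/L
t = ln(C₀ / C) / k = ln(6.296 / 4.55) / 0.01940
  = ln(1.384) / 0.01940 = 0.3250 / 0.01940 = 16.75 h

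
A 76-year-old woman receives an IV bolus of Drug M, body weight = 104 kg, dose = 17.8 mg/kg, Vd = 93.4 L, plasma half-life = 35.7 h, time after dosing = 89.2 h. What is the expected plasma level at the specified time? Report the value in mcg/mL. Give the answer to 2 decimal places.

Total dose = 17.8 × 104 = 1851 mg
C₀ = Dose / Vd = 1851 / 93.4 = 19.82 mg/L
k = ln2 / t½ = 0.693147 / 35.7 = 0.01942 h⁻¹
C = C₀ · e^(−k·t) = 19.82 × e^(−0.01942 × 89.2)
  = 19.82 × 0.1769 = 3.506 mg/L
(3.506 mg/L = 3.506 mcg/mL)

3.51 mcg/mL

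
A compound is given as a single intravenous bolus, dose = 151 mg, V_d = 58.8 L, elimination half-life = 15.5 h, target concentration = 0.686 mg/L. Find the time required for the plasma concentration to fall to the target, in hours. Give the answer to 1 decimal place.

C₀ = Dose / Vd = 151.0 / 58.8 = 2.568 mg/L
k = ln2 / t½ = 0.693147 / 15.5 = 0.04472 h⁻¹
t = ln(C₀ / C) / k = ln(2.568 / 0.686) / 0.04472
  = ln(3.743) / 0.04472 = 1.320 / 0.04472 = 29.52 h

29.5 h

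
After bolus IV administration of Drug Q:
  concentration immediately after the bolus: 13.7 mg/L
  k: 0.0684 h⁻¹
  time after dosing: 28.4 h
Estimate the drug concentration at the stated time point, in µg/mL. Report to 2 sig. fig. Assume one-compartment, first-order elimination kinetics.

2.0 µg/mL

C = C₀ · e^(−k·t) = 13.70 × e^(−0.06840 × 28.4)
  = 13.70 × 0.1433 = 1.963 mg/L
(1.963 mg/L = 1.963 µg/mL)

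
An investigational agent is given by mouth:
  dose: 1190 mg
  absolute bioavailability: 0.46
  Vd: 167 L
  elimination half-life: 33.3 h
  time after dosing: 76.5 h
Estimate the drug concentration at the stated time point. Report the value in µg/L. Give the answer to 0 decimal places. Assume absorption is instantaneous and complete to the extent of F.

667 µg/L

Amount reaching circulation = F × Dose = 0.46 × 1190 = 547.4 mg
C₀ = F·Dose / Vd = 547.4 / 167 = 3.278 mg/L
k = ln2 / t½ = 0.693147 / 33.3 = 0.02082 h⁻¹
C = C₀ · e^(−k·t) = 3.278 × e^(−0.02082 × 76.5)
  = 3.278 × 0.2034 = 0.6667 mg/L
Convert: 0.6667 mg/L × 1000 = 666.7 µg/L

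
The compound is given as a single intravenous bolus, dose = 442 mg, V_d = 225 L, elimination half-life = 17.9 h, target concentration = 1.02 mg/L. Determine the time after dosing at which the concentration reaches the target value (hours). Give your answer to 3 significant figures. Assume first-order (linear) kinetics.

16.9 h

C₀ = Dose / Vd = 442.0 / 225 = 1.964 mg/L
k = ln2 / t½ = 0.693147 / 17.9 = 0.03872 h⁻¹
t = ln(C₀ / C) / k = ln(1.964 / 1.02) / 0.03872
  = ln(1.925) / 0.03872 = 0.6549 / 0.03872 = 16.91 h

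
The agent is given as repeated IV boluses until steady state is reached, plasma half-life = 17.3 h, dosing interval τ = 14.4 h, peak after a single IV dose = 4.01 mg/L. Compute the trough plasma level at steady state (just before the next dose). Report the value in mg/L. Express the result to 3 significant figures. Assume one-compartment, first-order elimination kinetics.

5.14 mg/L

k = ln2 / t½ = 0.693147 / 17.3 = 0.04007 h⁻¹
e^(−kτ) = e^(−0.04007 × 14.4) = 0.5616
Accumulation ratio R = 1 / (1 − e^(−kτ)) = 1 / (1 − 0.5616) = 2.281
Steady-state trough = C₀ × R × e^(−kτ) = 4.01 × 2.281 × 0.5616 = 5.137 mg/L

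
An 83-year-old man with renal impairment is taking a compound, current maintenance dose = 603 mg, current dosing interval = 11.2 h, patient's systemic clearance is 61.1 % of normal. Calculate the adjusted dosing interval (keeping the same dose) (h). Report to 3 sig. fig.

18.3 h

To keep the same average steady-state level, dosing rate must scale with clearance.
CL ratio = 61.1 / 100 = 0.6110
New interval (same dose) = 11.2 / 0.6110 = 18.33 h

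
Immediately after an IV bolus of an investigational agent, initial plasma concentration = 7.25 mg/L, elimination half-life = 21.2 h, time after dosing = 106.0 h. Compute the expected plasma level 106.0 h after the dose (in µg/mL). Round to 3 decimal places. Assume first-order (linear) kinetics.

k = ln2 / t½ = 0.693147 / 21.2 = 0.03270 h⁻¹
t / t½ = 106.0 / 21.2 = 5 half-lives
C = C₀ × (1/2)^5 = 7.250 × 0.03125 = 0.2266 mg/L
(0.2266 mg/L = 0.2266 µg/mL)

0.227 µg/mL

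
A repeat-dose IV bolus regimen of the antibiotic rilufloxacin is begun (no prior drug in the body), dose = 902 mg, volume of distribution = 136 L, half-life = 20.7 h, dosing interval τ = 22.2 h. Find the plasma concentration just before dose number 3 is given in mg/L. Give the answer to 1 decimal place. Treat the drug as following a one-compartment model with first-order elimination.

4.7 mg/L

C₀ per dose = Dose / Vd = 902 / 136 = 6.632 mg/L
k = ln2 / t½ = 0.693147 / 20.7 = 0.03349 h⁻¹
Fraction remaining after one interval: r = e^(−kτ) = e^(−0.03349 × 22.2) = 0.4755
Before dose 3, 2 doses have been given (aged 1τ, 2τ).
C_trough = C₀ × (r + r²) = 6.632 × (0.4755 + 0.2261) = 4.653 mg/L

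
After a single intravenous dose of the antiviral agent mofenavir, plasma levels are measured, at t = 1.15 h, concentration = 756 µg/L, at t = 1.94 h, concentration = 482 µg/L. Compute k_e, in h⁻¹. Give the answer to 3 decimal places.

k = ln(C₁/C₂) / (t₂ − t₁) = ln(756/482) / (1.94 − 1.15)
  = 0.4501 / 0.7900 = 0.5697 h⁻¹

0.570 h⁻¹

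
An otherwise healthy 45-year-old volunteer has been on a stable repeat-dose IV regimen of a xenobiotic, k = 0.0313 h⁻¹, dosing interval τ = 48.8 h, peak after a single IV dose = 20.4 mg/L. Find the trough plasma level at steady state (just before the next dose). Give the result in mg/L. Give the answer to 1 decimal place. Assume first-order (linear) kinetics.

e^(−kτ) = e^(−0.03130 × 48.8) = 0.2171
Accumulation ratio R = 1 / (1 − e^(−kτ)) = 1 / (1 − 0.2171) = 1.277
Steady-state trough = C₀ × R × e^(−kτ) = 20.4 × 1.277 × 0.2171 = 5.656 mg/L

5.7 mg/L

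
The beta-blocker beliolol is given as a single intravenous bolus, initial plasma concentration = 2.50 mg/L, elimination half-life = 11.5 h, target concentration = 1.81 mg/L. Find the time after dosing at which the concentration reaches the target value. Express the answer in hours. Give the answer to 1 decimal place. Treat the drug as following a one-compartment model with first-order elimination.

5.4 h

k = ln2 / t½ = 0.693147 / 11.5 = 0.06027 h⁻¹
t = ln(C₀ / C) / k = ln(2.500 / 1.81) / 0.06027
  = ln(1.381) / 0.06027 = 0.3228 / 0.06027 = 5.356 h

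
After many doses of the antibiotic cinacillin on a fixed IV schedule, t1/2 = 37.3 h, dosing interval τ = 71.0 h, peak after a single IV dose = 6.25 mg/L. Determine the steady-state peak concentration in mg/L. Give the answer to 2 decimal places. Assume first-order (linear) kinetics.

k = ln2 / t½ = 0.693147 / 37.3 = 0.01858 h⁻¹
e^(−kτ) = e^(−0.01858 × 71.0) = 0.2674
Accumulation ratio R = 1 / (1 − e^(−kτ)) = 1 / (1 − 0.2674) = 1.365
Steady-state peak = C₀ × R = 6.25 × 1.365 = 8.531 mg/L

8.53 mg/L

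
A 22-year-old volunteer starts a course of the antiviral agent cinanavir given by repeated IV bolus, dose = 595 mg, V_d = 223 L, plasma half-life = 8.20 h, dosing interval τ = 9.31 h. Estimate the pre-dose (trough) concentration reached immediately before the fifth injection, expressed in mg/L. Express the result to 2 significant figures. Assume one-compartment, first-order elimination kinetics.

2.1 mg/L

C₀ per dose = Dose / Vd = 595 / 223 = 2.668 mg/L
k = ln2 / t½ = 0.693147 / 8.20 = 0.08453 h⁻¹
Fraction remaining after one interval: r = e^(−kτ) = e^(−0.08453 × 9.31) = 0.4552
Before dose 5, 4 doses have been given (aged 1τ, 2τ, 3τ, 4τ).
C_trough = C₀ × (r + r² + … + r^4) = C₀ × r(1−r^4)/(1−r)
        = 2.668 × 0.4552 × (1 − 0.04293) / (1 − 0.4552) = 2.134 mg/L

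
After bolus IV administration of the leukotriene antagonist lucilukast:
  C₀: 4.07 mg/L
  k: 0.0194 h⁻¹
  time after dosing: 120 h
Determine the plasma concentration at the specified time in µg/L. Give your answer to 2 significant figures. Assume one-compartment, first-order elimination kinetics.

C = C₀ · e^(−k·t) = 4.070 × e^(−0.01940 × 120)
  = 4.070 × 0.09749 = 0.3968 mg/L
Convert: 0.3968 mg/L × 1000 = 396.8 µg/L

400 µg/L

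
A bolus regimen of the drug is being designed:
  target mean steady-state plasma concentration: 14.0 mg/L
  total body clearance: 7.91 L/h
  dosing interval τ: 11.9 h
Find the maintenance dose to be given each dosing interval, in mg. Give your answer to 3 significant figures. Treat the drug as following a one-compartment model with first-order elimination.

At steady state, Dose/τ = Css × CL.
Dose = Css × CL × τ = 14.0 × 7.910 × 11.9 = 1318 mg

1320 mg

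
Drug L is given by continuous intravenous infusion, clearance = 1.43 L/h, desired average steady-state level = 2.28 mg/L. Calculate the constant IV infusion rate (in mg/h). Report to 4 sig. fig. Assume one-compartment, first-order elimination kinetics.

At steady state, infusion rate R₀ = Css × CL = 2.28 × 1.430 = 3.260 mg/h

3.260 mg/h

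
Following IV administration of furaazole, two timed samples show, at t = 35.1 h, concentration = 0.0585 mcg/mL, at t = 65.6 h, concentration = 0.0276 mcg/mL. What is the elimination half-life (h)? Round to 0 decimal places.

28 h

k = ln(C₁/C₂) / (t₂ − t₁) = ln(0.0585/0.0276) / (65.6 − 35.1)
  = 0.7512 / 30.50 = 0.02463 h⁻¹
t½ = ln2 / k = 0.693147 / 0.02463 = 28.14 h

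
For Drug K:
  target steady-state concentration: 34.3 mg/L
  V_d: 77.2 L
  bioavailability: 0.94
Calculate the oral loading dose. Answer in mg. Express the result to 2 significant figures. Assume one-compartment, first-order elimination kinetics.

LD = Css × Vd / F = 34.3 × 77.2 / 0.94 = 2817 mg

2800 mg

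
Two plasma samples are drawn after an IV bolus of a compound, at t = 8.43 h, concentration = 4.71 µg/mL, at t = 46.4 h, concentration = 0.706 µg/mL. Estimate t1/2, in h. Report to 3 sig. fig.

13.9 h

k = ln(C₁/C₂) / (t₂ − t₁) = ln(4.71/0.706) / (46.4 − 8.43)
  = 1.898 / 37.97 = 0.04999 h⁻¹
t½ = ln2 / k = 0.693147 / 0.04999 = 13.87 h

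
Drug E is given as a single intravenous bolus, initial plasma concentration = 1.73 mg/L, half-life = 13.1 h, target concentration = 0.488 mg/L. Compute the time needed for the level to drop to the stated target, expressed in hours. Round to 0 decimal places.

k = ln2 / t½ = 0.693147 / 13.1 = 0.05291 h⁻¹
t = ln(C₀ / C) / k = ln(1.730 / 0.488) / 0.05291
  = ln(3.545) / 0.05291 = 1.266 / 0.05291 = 23.93 h

24 h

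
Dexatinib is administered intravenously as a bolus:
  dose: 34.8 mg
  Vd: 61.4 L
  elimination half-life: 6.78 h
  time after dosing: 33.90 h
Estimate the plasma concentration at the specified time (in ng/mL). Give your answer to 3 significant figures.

C₀ = Dose / Vd = 34.80 / 61.4 = 0.5668 mg/L
k = ln2 / t½ = 0.693147 / 6.78 = 0.1022 h⁻¹
t / t½ = 33.90 / 6.78 = 5 half-lives
C = C₀ × (1/2)^5 = 0.5668 × 0.03125 = 0.01771 mg/L
Convert: 0.01771 mg/L × 1000 = 17.71 ng/mL

17.7 ng/mL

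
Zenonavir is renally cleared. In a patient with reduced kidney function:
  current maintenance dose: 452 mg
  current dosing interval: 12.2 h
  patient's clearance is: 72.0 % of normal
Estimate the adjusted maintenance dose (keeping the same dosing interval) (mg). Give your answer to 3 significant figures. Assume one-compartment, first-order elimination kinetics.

325 mg

To keep the same average steady-state level, dosing rate must scale with clearance.
CL ratio = 72.0 / 100 = 0.7200
New dose (same interval) = 452 × 0.7200 = 325.4 mg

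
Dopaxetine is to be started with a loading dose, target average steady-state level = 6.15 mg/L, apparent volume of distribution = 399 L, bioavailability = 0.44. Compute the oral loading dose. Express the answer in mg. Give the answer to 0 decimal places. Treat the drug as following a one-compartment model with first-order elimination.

LD = Css × Vd / F = 6.15 × 399 / 0.44 = 5577 mg

5577 mg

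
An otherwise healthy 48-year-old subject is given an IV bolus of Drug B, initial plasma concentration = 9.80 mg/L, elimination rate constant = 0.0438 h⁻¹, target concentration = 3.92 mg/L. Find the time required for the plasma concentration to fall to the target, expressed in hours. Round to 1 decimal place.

20.9 h

t = ln(C₀ / C) / k = ln(9.800 / 3.92) / 0.04380
  = ln(2.500) / 0.04380 = 0.9163 / 0.04380 = 20.92 h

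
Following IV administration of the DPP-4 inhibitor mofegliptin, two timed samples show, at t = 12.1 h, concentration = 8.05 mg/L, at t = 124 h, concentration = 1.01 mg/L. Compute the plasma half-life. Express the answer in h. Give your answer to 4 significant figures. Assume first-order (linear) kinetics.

k = ln(C₁/C₂) / (t₂ − t₁) = ln(8.05/1.01) / (124 − 12.1)
  = 2.076 / 111.9 = 0.01855 h⁻¹
t½ = ln2 / k = 0.693147 / 0.01855 = 37.37 h

37.37 h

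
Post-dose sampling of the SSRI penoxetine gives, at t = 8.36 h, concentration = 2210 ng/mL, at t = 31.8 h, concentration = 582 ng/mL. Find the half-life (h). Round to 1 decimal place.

12.2 h

k = ln(C₁/C₂) / (t₂ − t₁) = ln(2210/582) / (31.8 − 8.36)
  = 1.334 / 23.44 = 0.05691 h⁻¹
t½ = ln2 / k = 0.693147 / 0.05691 = 12.18 h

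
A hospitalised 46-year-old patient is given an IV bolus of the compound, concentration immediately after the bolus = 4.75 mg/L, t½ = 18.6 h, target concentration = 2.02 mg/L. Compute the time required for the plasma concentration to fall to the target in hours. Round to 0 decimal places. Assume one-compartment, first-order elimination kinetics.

23 h

k = ln2 / t½ = 0.693147 / 18.6 = 0.03727 h⁻¹
t = ln(C₀ / C) / k = ln(4.750 / 2.02) / 0.03727
  = ln(2.351) / 0.03727 = 0.8548 / 0.03727 = 22.94 h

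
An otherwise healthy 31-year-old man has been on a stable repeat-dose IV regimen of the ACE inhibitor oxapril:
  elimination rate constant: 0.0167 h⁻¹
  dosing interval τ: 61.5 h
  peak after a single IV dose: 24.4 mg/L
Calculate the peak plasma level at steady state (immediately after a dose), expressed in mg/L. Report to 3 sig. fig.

38.0 mg/L

e^(−kτ) = e^(−0.01670 × 61.5) = 0.3581
Accumulation ratio R = 1 / (1 − e^(−kτ)) = 1 / (1 − 0.3581) = 1.558
Steady-state peak = C₀ × R = 24.4 × 1.558 = 38.02 mg/L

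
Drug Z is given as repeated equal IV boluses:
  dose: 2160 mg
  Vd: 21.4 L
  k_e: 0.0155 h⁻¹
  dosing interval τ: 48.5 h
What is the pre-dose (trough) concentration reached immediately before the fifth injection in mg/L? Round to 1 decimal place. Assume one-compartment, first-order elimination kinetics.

85.6 mg/L

C₀ per dose = Dose / Vd = 2160 / 21.4 = 100.9 mg/L
Fraction remaining after one interval: r = e^(−kτ) = e^(−0.01550 × 48.5) = 0.4715
Before dose 5, 4 doses have been given (aged 1τ, 2τ, 3τ, 4τ).
C_trough = C₀ × (r + r² + … + r^4) = C₀ × r(1−r^4)/(1−r)
        = 100.9 × 0.4715 × (1 − 0.04942) / (1 − 0.4715) = 85.57 mg/L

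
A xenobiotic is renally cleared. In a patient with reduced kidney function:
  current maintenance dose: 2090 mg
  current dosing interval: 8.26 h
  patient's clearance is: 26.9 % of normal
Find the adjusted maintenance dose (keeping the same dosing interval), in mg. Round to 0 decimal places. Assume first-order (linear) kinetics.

562 mg

To keep the same average steady-state level, dosing rate must scale with clearance.
CL ratio = 26.9 / 100 = 0.2690
New dose (same interval) = 2090 × 0.2690 = 562.2 mg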